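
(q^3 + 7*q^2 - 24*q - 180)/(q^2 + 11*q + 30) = (q^2 + q - 30)/(q + 5)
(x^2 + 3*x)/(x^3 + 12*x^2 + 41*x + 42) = x/(x^2 + 9*x + 14)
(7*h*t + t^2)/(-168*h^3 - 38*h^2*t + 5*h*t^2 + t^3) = t/(-24*h^2 - 2*h*t + t^2)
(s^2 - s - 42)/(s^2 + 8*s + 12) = (s - 7)/(s + 2)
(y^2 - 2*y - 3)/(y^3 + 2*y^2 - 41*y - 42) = (y - 3)/(y^2 + y - 42)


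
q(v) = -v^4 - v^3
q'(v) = -4*v^3 - 3*v^2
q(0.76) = -0.77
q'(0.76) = -3.49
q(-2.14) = -11.17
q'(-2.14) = 25.46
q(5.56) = -1127.53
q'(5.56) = -780.26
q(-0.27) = 0.01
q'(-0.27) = -0.14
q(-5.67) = -851.27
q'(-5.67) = 632.69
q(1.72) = -13.84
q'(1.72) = -29.23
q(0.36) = -0.06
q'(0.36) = -0.58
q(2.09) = -28.21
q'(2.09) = -49.62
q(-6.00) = -1080.00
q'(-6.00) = 756.00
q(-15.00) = -47250.00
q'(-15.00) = 12825.00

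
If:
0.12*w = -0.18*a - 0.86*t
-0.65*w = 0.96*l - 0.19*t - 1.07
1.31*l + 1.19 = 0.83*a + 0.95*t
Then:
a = 3.86634504939122 - 1.15343618017636*w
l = 0.954422237537331 - 0.656919189241725*w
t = 0.101881991199703*w - 0.809235010337698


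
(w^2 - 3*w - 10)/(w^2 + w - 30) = (w + 2)/(w + 6)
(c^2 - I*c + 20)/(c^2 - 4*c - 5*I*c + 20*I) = (c + 4*I)/(c - 4)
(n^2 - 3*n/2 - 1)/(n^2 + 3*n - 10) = (n + 1/2)/(n + 5)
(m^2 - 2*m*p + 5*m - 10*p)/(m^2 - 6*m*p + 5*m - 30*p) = (-m + 2*p)/(-m + 6*p)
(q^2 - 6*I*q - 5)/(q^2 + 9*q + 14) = (q^2 - 6*I*q - 5)/(q^2 + 9*q + 14)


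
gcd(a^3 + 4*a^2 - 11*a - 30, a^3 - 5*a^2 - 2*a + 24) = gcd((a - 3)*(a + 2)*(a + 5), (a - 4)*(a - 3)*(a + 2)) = a^2 - a - 6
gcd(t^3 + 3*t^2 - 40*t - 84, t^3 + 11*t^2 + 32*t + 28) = t^2 + 9*t + 14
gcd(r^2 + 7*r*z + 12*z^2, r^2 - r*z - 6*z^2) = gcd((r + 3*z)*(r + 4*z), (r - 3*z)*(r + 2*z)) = 1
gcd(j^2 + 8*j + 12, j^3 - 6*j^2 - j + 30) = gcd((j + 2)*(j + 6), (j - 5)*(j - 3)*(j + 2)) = j + 2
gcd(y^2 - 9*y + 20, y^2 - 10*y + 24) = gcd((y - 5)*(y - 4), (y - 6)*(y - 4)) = y - 4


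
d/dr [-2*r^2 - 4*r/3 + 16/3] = -4*r - 4/3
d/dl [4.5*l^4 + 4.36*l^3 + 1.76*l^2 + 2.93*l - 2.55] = 18.0*l^3 + 13.08*l^2 + 3.52*l + 2.93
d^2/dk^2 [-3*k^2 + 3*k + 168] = -6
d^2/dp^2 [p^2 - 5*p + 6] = 2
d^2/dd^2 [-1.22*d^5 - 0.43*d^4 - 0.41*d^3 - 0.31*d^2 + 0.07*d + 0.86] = -24.4*d^3 - 5.16*d^2 - 2.46*d - 0.62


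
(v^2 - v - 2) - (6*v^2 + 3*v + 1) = -5*v^2 - 4*v - 3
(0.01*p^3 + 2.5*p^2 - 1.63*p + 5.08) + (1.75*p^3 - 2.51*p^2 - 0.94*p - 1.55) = 1.76*p^3 - 0.00999999999999979*p^2 - 2.57*p + 3.53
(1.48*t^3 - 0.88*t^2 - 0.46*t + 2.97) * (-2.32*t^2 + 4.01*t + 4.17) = -3.4336*t^5 + 7.9764*t^4 + 3.71*t^3 - 12.4046*t^2 + 9.9915*t + 12.3849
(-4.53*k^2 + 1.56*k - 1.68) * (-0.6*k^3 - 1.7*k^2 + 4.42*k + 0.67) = 2.718*k^5 + 6.765*k^4 - 21.6666*k^3 + 6.7161*k^2 - 6.3804*k - 1.1256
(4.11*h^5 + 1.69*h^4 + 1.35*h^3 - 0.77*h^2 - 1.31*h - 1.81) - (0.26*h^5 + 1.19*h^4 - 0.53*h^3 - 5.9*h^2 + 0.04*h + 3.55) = 3.85*h^5 + 0.5*h^4 + 1.88*h^3 + 5.13*h^2 - 1.35*h - 5.36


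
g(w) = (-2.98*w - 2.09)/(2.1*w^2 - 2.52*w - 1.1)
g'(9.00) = 0.03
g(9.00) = -0.20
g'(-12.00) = 0.01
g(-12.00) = 0.10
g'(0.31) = 0.47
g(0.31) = 1.79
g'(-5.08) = 0.03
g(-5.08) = 0.20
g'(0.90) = 3.95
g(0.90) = 2.86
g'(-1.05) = -0.29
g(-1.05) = 0.27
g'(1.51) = 1865.67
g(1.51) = 56.33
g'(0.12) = -0.45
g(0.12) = 1.78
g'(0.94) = 4.53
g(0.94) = 3.03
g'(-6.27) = 0.02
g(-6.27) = 0.17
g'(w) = (2.52 - 4.2*w)*(-2.98*w - 2.09)/(2.1*w^2 - 2.52*w - 1.1)^2 - 2.98/(2.1*w^2 - 2.52*w - 1.1) = (6.258*w^2 + 8.778*w - 1.9888)/(4.41*w^4 - 10.584*w^3 + 1.7304*w^2 + 5.544*w + 1.21)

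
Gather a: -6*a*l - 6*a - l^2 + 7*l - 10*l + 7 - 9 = a*(-6*l - 6) - l^2 - 3*l - 2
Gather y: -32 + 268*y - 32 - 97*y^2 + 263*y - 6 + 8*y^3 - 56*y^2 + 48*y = 8*y^3 - 153*y^2 + 579*y - 70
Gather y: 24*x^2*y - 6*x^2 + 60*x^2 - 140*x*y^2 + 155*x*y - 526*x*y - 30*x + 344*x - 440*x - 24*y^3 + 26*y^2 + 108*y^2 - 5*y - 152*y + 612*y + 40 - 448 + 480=54*x^2 - 126*x - 24*y^3 + y^2*(134 - 140*x) + y*(24*x^2 - 371*x + 455) + 72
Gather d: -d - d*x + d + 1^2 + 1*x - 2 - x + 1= -d*x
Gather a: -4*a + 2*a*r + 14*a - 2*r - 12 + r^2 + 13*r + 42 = a*(2*r + 10) + r^2 + 11*r + 30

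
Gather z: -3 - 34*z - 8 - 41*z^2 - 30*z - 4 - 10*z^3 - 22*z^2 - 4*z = -10*z^3 - 63*z^2 - 68*z - 15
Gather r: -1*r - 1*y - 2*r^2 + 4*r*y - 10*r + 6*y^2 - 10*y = -2*r^2 + r*(4*y - 11) + 6*y^2 - 11*y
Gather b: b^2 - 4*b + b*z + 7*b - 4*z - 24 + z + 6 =b^2 + b*(z + 3) - 3*z - 18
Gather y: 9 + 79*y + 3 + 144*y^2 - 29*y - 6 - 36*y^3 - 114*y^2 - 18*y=-36*y^3 + 30*y^2 + 32*y + 6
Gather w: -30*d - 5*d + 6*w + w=-35*d + 7*w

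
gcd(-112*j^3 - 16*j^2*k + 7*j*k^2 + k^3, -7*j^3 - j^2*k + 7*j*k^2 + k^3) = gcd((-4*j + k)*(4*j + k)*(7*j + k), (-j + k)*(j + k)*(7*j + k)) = 7*j + k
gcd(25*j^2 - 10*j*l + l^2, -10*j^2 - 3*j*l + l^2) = 5*j - l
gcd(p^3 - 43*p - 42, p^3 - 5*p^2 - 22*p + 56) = p - 7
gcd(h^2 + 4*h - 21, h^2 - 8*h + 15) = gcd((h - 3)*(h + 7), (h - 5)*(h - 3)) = h - 3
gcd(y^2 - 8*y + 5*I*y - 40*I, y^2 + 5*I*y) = y + 5*I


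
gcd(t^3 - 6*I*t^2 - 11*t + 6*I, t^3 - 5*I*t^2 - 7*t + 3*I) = t^2 - 4*I*t - 3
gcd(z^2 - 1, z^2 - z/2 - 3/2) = z + 1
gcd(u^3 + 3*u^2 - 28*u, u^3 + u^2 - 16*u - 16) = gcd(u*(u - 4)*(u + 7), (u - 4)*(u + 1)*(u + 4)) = u - 4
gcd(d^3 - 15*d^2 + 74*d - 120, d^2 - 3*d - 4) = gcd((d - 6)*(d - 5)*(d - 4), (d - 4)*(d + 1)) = d - 4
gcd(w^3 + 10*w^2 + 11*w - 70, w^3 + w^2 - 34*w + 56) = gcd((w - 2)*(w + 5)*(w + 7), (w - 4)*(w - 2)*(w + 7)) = w^2 + 5*w - 14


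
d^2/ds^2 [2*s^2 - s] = 4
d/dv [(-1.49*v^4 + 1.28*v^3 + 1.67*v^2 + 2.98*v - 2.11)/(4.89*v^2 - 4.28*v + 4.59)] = (-14.5722*v^5 + 25.3908*v^4 - 38.3132*v^3 - 4.0942*v^2 + 35.9664*v + 4.6474)/(23.9121*v^4 - 41.8584*v^3 + 63.2086*v^2 - 39.2904*v + 21.0681)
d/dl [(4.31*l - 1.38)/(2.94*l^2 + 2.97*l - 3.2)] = (-12.6714*l^2 + 8.1144*l - 9.6934)/(8.6436*l^4 + 17.4636*l^3 - 9.9951*l^2 - 19.008*l + 10.24)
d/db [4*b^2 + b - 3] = 8*b + 1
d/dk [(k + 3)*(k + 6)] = 2*k + 9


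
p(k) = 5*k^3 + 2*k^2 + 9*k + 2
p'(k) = 15*k^2 + 4*k + 9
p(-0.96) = -9.22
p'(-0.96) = 18.98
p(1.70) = 47.64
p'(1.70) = 59.15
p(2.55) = 120.86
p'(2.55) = 116.74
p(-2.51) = -87.06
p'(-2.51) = 93.46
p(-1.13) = -12.83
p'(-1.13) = 23.63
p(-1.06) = -11.25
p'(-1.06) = 21.61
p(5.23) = 819.05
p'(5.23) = 440.21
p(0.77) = 12.40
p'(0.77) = 20.97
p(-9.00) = -3562.00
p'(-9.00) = 1188.00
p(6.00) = 1208.00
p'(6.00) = 573.00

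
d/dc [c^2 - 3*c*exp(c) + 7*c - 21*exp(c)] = -3*c*exp(c) + 2*c - 24*exp(c) + 7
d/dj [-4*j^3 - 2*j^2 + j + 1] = -12*j^2 - 4*j + 1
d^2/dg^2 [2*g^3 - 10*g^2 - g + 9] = 12*g - 20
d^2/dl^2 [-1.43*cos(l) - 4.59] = 1.43*cos(l)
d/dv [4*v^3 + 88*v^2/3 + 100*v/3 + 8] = 12*v^2 + 176*v/3 + 100/3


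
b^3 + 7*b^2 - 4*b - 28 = (b - 2)*(b + 2)*(b + 7)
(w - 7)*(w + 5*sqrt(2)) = w^2 - 7*w + 5*sqrt(2)*w - 35*sqrt(2)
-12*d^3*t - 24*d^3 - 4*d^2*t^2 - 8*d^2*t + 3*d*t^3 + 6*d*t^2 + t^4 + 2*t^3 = (-2*d + t)*(2*d + t)*(3*d + t)*(t + 2)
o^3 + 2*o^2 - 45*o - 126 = (o - 7)*(o + 3)*(o + 6)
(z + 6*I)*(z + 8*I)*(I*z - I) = I*z^3 - 14*z^2 - I*z^2 + 14*z - 48*I*z + 48*I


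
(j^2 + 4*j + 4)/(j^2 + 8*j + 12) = (j + 2)/(j + 6)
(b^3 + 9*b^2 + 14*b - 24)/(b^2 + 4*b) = b + 5 - 6/b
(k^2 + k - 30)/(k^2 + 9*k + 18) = (k - 5)/(k + 3)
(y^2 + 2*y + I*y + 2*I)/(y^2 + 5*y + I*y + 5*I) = (y + 2)/(y + 5)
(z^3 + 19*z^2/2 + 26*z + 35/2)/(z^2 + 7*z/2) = z + 6 + 5/z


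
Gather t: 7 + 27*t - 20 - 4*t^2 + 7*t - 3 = -4*t^2 + 34*t - 16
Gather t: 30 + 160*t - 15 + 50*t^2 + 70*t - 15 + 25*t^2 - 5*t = 75*t^2 + 225*t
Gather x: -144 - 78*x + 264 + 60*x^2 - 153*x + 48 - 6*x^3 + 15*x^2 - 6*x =-6*x^3 + 75*x^2 - 237*x + 168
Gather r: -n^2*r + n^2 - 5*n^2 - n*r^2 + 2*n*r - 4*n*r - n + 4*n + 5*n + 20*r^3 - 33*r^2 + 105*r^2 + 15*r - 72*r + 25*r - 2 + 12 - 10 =-4*n^2 + 8*n + 20*r^3 + r^2*(72 - n) + r*(-n^2 - 2*n - 32)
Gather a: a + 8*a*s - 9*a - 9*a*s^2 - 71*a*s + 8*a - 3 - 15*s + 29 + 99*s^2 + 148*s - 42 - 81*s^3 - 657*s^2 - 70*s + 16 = a*(-9*s^2 - 63*s) - 81*s^3 - 558*s^2 + 63*s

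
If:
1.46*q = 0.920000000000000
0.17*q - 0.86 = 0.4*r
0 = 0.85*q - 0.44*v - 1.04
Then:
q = 0.63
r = -1.88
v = -1.15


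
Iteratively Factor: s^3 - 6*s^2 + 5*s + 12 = (s + 1)*(s^2 - 7*s + 12) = (s - 3)*(s + 1)*(s - 4)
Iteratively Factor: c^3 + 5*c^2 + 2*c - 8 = (c + 2)*(c^2 + 3*c - 4) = (c + 2)*(c + 4)*(c - 1)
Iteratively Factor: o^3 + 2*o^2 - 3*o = (o + 3)*(o^2 - o) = o*(o + 3)*(o - 1)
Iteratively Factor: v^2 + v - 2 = (v - 1)*(v + 2)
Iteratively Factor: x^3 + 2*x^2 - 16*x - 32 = (x + 2)*(x^2 - 16) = (x + 2)*(x + 4)*(x - 4)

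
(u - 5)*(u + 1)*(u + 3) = u^3 - u^2 - 17*u - 15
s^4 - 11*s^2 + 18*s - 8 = (s - 2)*(s - 1)^2*(s + 4)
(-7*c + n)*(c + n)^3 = -7*c^4 - 20*c^3*n - 18*c^2*n^2 - 4*c*n^3 + n^4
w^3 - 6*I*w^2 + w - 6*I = (w - 6*I)*(w - I)*(w + I)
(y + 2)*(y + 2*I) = y^2 + 2*y + 2*I*y + 4*I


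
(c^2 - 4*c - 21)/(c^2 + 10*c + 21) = (c - 7)/(c + 7)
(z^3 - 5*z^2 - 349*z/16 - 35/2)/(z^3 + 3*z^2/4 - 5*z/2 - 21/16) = (4*z^2 - 27*z - 40)/(4*z^2 - 4*z - 3)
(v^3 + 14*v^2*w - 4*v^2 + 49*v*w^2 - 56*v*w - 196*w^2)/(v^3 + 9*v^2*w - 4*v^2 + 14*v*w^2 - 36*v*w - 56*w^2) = (v + 7*w)/(v + 2*w)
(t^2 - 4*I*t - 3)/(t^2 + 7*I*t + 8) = (t - 3*I)/(t + 8*I)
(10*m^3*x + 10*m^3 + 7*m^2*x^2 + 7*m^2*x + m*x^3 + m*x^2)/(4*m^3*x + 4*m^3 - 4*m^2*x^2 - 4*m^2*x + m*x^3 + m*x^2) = (10*m^2 + 7*m*x + x^2)/(4*m^2 - 4*m*x + x^2)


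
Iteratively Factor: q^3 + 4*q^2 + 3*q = (q + 1)*(q^2 + 3*q) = q*(q + 1)*(q + 3)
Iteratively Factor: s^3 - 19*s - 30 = (s + 2)*(s^2 - 2*s - 15) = (s + 2)*(s + 3)*(s - 5)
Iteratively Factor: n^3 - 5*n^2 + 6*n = (n - 3)*(n^2 - 2*n) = n*(n - 3)*(n - 2)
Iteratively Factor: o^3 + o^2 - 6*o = (o)*(o^2 + o - 6) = o*(o - 2)*(o + 3)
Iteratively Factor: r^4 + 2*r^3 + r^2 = (r)*(r^3 + 2*r^2 + r) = r*(r + 1)*(r^2 + r) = r^2*(r + 1)*(r + 1)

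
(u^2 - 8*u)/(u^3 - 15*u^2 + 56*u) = 1/(u - 7)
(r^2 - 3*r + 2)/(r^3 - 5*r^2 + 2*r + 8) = (r - 1)/(r^2 - 3*r - 4)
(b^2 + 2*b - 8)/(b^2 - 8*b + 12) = (b + 4)/(b - 6)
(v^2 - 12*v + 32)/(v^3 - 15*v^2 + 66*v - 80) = (v - 4)/(v^2 - 7*v + 10)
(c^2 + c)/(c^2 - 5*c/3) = 3*(c + 1)/(3*c - 5)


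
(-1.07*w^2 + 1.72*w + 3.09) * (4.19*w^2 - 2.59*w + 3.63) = -4.4833*w^4 + 9.9781*w^3 + 4.6082*w^2 - 1.7595*w + 11.2167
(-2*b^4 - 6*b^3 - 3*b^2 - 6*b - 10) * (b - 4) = -2*b^5 + 2*b^4 + 21*b^3 + 6*b^2 + 14*b + 40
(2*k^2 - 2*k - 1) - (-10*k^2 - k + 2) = 12*k^2 - k - 3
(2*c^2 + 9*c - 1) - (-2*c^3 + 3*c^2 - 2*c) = 2*c^3 - c^2 + 11*c - 1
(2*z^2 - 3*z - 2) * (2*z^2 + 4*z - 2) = 4*z^4 + 2*z^3 - 20*z^2 - 2*z + 4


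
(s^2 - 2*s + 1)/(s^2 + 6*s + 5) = (s^2 - 2*s + 1)/(s^2 + 6*s + 5)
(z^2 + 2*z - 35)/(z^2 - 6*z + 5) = (z + 7)/(z - 1)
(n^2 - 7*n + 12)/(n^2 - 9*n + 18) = (n - 4)/(n - 6)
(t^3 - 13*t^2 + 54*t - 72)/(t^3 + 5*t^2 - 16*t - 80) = (t^2 - 9*t + 18)/(t^2 + 9*t + 20)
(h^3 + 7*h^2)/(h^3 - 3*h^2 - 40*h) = h*(h + 7)/(h^2 - 3*h - 40)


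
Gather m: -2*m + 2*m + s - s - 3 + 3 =0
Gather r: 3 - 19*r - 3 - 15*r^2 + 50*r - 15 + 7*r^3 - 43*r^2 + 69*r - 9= 7*r^3 - 58*r^2 + 100*r - 24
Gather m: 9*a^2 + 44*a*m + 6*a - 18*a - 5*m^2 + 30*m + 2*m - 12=9*a^2 - 12*a - 5*m^2 + m*(44*a + 32) - 12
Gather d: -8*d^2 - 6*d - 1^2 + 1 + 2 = -8*d^2 - 6*d + 2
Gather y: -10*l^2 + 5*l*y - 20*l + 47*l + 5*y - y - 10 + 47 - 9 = -10*l^2 + 27*l + y*(5*l + 4) + 28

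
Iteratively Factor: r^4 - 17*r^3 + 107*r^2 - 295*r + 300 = (r - 3)*(r^3 - 14*r^2 + 65*r - 100) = (r - 4)*(r - 3)*(r^2 - 10*r + 25) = (r - 5)*(r - 4)*(r - 3)*(r - 5)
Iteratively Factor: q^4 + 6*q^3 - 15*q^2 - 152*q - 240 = (q + 4)*(q^3 + 2*q^2 - 23*q - 60) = (q + 3)*(q + 4)*(q^2 - q - 20) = (q - 5)*(q + 3)*(q + 4)*(q + 4)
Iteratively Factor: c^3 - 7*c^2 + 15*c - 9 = (c - 3)*(c^2 - 4*c + 3) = (c - 3)^2*(c - 1)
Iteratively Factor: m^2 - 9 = (m - 3)*(m + 3)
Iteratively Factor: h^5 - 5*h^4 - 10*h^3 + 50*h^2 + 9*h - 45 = (h - 3)*(h^4 - 2*h^3 - 16*h^2 + 2*h + 15) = (h - 3)*(h + 1)*(h^3 - 3*h^2 - 13*h + 15) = (h - 5)*(h - 3)*(h + 1)*(h^2 + 2*h - 3) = (h - 5)*(h - 3)*(h + 1)*(h + 3)*(h - 1)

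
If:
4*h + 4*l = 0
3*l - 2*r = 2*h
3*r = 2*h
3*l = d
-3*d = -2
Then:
No Solution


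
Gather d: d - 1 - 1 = d - 2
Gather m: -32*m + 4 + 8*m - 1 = 3 - 24*m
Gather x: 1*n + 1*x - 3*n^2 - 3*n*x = -3*n^2 + n + x*(1 - 3*n)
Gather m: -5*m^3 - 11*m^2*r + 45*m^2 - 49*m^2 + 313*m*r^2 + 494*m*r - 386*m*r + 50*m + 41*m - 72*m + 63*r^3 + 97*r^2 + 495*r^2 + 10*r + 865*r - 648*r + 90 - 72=-5*m^3 + m^2*(-11*r - 4) + m*(313*r^2 + 108*r + 19) + 63*r^3 + 592*r^2 + 227*r + 18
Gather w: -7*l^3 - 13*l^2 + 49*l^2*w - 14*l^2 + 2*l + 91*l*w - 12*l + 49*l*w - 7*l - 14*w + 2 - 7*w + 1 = -7*l^3 - 27*l^2 - 17*l + w*(49*l^2 + 140*l - 21) + 3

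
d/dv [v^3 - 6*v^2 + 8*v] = 3*v^2 - 12*v + 8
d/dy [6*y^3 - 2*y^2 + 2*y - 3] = 18*y^2 - 4*y + 2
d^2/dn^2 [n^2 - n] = 2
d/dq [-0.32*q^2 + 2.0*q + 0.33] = 2.0 - 0.64*q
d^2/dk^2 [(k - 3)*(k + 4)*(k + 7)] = 6*k + 16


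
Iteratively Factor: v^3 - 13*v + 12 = (v + 4)*(v^2 - 4*v + 3) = (v - 1)*(v + 4)*(v - 3)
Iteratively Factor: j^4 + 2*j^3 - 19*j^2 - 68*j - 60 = (j + 2)*(j^3 - 19*j - 30) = (j + 2)^2*(j^2 - 2*j - 15) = (j - 5)*(j + 2)^2*(j + 3)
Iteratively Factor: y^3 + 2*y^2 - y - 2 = (y + 1)*(y^2 + y - 2) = (y + 1)*(y + 2)*(y - 1)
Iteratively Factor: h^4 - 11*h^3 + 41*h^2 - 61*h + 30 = (h - 1)*(h^3 - 10*h^2 + 31*h - 30) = (h - 5)*(h - 1)*(h^2 - 5*h + 6) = (h - 5)*(h - 2)*(h - 1)*(h - 3)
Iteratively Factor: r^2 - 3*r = (r - 3)*(r)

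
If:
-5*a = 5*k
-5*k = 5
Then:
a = 1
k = -1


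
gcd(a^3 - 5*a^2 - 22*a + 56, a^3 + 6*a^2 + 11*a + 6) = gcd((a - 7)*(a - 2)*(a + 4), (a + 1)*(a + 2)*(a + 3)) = 1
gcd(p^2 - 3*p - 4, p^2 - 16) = p - 4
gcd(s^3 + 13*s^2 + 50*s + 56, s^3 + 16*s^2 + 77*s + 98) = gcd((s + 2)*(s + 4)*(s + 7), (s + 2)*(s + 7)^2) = s^2 + 9*s + 14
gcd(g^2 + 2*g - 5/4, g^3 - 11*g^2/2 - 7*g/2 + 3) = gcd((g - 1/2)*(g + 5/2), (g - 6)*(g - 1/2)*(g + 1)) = g - 1/2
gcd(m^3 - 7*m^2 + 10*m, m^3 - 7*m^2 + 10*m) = m^3 - 7*m^2 + 10*m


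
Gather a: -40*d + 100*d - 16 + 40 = 60*d + 24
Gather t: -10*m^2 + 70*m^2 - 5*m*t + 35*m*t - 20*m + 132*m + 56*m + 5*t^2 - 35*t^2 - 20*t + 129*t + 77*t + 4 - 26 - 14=60*m^2 + 168*m - 30*t^2 + t*(30*m + 186) - 36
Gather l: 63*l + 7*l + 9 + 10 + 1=70*l + 20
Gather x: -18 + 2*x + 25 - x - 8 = x - 1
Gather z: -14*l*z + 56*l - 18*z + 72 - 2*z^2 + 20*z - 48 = 56*l - 2*z^2 + z*(2 - 14*l) + 24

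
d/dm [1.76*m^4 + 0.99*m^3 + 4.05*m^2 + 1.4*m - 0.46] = 7.04*m^3 + 2.97*m^2 + 8.1*m + 1.4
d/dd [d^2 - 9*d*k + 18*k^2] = 2*d - 9*k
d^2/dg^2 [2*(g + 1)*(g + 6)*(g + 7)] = 12*g + 56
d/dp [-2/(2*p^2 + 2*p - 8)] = (2*p + 1)/(p^2 + p - 4)^2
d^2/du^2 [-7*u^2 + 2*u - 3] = -14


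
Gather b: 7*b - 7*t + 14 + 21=7*b - 7*t + 35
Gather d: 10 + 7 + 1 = 18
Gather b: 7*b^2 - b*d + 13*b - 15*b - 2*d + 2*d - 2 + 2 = 7*b^2 + b*(-d - 2)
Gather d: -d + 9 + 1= 10 - d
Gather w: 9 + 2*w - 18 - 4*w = -2*w - 9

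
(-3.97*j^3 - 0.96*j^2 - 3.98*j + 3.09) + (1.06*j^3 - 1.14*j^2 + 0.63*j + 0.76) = -2.91*j^3 - 2.1*j^2 - 3.35*j + 3.85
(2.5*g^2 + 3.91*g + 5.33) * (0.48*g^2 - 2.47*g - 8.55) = 1.2*g^4 - 4.2982*g^3 - 28.4743*g^2 - 46.5956*g - 45.5715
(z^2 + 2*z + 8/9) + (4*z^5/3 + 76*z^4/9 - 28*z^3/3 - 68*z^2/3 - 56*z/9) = 4*z^5/3 + 76*z^4/9 - 28*z^3/3 - 65*z^2/3 - 38*z/9 + 8/9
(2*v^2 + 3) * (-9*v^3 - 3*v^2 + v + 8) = -18*v^5 - 6*v^4 - 25*v^3 + 7*v^2 + 3*v + 24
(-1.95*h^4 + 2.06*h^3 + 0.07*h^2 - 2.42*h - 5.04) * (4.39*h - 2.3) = -8.5605*h^5 + 13.5284*h^4 - 4.4307*h^3 - 10.7848*h^2 - 16.5596*h + 11.592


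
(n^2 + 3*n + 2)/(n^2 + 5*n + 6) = (n + 1)/(n + 3)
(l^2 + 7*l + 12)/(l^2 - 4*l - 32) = (l + 3)/(l - 8)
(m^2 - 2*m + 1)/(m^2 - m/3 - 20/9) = 9*(-m^2 + 2*m - 1)/(-9*m^2 + 3*m + 20)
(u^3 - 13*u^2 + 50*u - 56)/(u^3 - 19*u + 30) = (u^2 - 11*u + 28)/(u^2 + 2*u - 15)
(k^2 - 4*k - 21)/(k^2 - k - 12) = (k - 7)/(k - 4)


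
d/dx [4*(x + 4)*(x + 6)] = 8*x + 40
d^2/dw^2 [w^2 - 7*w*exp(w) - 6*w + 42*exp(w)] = -7*w*exp(w) + 28*exp(w) + 2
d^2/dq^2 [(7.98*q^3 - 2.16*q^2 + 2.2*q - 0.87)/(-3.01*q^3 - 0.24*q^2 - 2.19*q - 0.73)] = (50.669136*q^6 + 196.026852*q^5 + 210.034188*q^4 - 103.65978*q^3 + 13.902762*q^2 - 31.928886*q + 17.376774)/(27.270901*q^9 + 6.523272*q^8 + 60.044985*q^7 + 29.347779*q^6 + 46.851327*q^5 + 32.451858*q^4 + 17.617674*q^3 + 10.887147*q^2 + 3.501153*q + 0.389017)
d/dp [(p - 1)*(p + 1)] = 2*p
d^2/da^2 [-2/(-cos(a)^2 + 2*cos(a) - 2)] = (-23*cos(a) + 6*cos(2*a) + 3*cos(3*a) - cos(4*a) + 15)/(cos(a)^2 - 2*cos(a) + 2)^3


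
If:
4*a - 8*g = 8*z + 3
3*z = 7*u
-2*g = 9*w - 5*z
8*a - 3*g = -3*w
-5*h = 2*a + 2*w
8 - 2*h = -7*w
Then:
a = 4535/4532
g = 1745/1133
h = 347/6798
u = -687/1133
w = -3835/3399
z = -1603/1133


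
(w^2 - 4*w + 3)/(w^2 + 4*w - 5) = (w - 3)/(w + 5)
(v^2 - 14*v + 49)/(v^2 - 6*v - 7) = (v - 7)/(v + 1)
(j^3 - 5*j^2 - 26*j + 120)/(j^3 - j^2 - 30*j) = (j - 4)/j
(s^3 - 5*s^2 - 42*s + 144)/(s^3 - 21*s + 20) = (s^3 - 5*s^2 - 42*s + 144)/(s^3 - 21*s + 20)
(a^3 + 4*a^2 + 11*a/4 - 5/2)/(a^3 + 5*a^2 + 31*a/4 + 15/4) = (2*a^2 + 3*a - 2)/(2*a^2 + 5*a + 3)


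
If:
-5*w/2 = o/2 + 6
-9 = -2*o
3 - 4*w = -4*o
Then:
No Solution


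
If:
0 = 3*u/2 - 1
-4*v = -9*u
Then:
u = 2/3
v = 3/2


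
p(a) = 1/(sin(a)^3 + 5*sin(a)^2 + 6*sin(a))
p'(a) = (-3*sin(a)^2*cos(a) - 10*sin(a)*cos(a) - 6*cos(a))/(sin(a)^3 + 5*sin(a)^2 + 6*sin(a))^2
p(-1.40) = -0.50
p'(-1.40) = 0.04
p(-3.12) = -7.86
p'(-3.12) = 357.35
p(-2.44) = -0.49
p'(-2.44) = 0.14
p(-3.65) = 0.24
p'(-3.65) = 0.57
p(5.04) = -0.49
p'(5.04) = 0.06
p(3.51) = -0.64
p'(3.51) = 1.07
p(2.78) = 0.36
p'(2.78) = 1.19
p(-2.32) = -0.48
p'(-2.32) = 0.04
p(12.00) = -0.52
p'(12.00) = -0.34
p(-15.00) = -0.48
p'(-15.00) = 0.14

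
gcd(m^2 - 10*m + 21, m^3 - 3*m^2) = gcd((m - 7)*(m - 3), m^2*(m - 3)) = m - 3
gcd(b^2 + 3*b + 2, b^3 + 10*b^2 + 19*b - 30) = 1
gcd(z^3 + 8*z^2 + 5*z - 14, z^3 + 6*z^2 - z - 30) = 1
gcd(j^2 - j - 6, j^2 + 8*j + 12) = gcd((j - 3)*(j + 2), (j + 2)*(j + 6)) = j + 2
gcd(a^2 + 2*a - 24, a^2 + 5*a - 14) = 1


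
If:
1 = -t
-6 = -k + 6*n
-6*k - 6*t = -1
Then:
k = 7/6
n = -29/36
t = -1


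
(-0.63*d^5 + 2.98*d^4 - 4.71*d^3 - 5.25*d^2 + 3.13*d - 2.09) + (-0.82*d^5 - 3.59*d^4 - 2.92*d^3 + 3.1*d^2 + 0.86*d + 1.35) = -1.45*d^5 - 0.61*d^4 - 7.63*d^3 - 2.15*d^2 + 3.99*d - 0.74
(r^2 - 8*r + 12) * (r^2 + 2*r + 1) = r^4 - 6*r^3 - 3*r^2 + 16*r + 12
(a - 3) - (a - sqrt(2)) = -3 + sqrt(2)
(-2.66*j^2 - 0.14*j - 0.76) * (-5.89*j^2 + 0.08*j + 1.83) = 15.6674*j^4 + 0.6118*j^3 - 0.402600000000001*j^2 - 0.317*j - 1.3908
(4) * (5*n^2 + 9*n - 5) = 20*n^2 + 36*n - 20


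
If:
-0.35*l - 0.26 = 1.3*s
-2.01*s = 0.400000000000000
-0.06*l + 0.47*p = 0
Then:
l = -0.00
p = -0.00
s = -0.20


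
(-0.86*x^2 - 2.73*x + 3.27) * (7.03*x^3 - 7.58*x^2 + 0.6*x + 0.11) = -6.0458*x^5 - 12.6731*x^4 + 43.1655*x^3 - 26.5192*x^2 + 1.6617*x + 0.3597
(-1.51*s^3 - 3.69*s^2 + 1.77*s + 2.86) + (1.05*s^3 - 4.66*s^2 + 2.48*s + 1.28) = -0.46*s^3 - 8.35*s^2 + 4.25*s + 4.14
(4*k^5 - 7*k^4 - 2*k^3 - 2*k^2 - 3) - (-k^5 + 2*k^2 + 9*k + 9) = 5*k^5 - 7*k^4 - 2*k^3 - 4*k^2 - 9*k - 12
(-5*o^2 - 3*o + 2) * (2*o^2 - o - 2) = -10*o^4 - o^3 + 17*o^2 + 4*o - 4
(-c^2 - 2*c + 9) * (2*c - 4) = -2*c^3 + 26*c - 36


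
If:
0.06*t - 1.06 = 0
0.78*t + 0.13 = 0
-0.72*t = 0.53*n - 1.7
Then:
No Solution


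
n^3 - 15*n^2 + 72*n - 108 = (n - 6)^2*(n - 3)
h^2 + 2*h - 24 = (h - 4)*(h + 6)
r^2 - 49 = (r - 7)*(r + 7)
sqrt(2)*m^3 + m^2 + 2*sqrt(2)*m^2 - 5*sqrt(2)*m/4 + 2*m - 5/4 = (m - 1/2)*(m + 5/2)*(sqrt(2)*m + 1)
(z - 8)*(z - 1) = z^2 - 9*z + 8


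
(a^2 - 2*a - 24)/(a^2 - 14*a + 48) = (a + 4)/(a - 8)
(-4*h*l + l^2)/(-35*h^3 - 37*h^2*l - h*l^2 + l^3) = l*(4*h - l)/(35*h^3 + 37*h^2*l + h*l^2 - l^3)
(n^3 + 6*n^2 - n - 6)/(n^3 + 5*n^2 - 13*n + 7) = (n^2 + 7*n + 6)/(n^2 + 6*n - 7)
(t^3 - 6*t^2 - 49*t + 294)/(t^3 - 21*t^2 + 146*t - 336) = (t + 7)/(t - 8)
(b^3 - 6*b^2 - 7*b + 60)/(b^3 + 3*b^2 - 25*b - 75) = (b - 4)/(b + 5)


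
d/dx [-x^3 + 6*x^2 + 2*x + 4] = -3*x^2 + 12*x + 2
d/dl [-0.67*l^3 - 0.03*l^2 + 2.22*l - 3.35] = -2.01*l^2 - 0.06*l + 2.22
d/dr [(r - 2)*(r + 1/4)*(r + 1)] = 3*r^2 - 3*r/2 - 9/4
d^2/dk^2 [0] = 0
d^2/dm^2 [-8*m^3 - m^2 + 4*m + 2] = -48*m - 2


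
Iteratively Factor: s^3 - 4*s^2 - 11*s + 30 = (s + 3)*(s^2 - 7*s + 10) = (s - 5)*(s + 3)*(s - 2)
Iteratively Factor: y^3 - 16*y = (y - 4)*(y^2 + 4*y) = y*(y - 4)*(y + 4)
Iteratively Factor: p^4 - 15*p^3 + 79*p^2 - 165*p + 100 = (p - 5)*(p^3 - 10*p^2 + 29*p - 20) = (p - 5)*(p - 1)*(p^2 - 9*p + 20) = (p - 5)^2*(p - 1)*(p - 4)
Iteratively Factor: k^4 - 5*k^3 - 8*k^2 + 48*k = (k - 4)*(k^3 - k^2 - 12*k) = (k - 4)*(k + 3)*(k^2 - 4*k) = (k - 4)^2*(k + 3)*(k)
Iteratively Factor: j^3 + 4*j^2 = (j)*(j^2 + 4*j) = j^2*(j + 4)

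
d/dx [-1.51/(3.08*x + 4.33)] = 4.6508/(3.08*x + 4.33)^2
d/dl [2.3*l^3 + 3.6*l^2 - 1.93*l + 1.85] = 6.9*l^2 + 7.2*l - 1.93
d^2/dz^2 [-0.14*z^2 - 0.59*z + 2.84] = -0.280000000000000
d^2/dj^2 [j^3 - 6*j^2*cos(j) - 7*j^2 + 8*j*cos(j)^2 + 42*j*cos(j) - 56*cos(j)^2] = 6*j^2*cos(j) + 24*j*sin(j) - 42*j*cos(j) - 16*j*cos(2*j) + 6*j - 84*sin(j) - 16*sin(2*j) - 12*cos(j) + 112*cos(2*j) - 14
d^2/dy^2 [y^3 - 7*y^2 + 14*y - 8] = 6*y - 14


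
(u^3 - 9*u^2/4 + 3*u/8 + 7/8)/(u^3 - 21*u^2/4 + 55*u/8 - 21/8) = (8*u^2 - 10*u - 7)/(8*u^2 - 34*u + 21)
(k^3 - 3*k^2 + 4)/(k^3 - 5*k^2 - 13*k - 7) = (k^2 - 4*k + 4)/(k^2 - 6*k - 7)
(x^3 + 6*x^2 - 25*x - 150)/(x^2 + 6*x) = x - 25/x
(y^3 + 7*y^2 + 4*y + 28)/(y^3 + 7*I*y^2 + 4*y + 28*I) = (y + 7)/(y + 7*I)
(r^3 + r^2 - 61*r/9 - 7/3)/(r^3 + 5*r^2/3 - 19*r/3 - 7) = (r + 1/3)/(r + 1)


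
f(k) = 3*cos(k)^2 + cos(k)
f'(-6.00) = -1.89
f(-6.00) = 3.73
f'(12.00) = 3.25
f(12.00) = 2.98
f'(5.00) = 2.59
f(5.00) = 0.53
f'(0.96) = -3.64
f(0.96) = 1.56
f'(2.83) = 1.44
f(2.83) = 1.77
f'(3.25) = -0.54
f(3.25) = 1.97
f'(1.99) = 1.32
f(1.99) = 0.09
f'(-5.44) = -3.73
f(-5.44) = 1.99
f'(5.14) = 3.17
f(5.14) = 0.93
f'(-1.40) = 1.99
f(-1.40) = 0.26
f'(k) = -6*sin(k)*cos(k) - sin(k)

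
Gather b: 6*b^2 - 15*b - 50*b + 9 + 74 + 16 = 6*b^2 - 65*b + 99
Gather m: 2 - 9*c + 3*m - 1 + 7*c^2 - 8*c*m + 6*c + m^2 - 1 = 7*c^2 - 3*c + m^2 + m*(3 - 8*c)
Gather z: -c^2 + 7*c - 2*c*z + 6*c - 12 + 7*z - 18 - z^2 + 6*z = -c^2 + 13*c - z^2 + z*(13 - 2*c) - 30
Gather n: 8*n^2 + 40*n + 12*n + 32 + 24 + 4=8*n^2 + 52*n + 60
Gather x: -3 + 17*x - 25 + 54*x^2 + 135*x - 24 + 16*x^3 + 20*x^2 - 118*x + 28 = 16*x^3 + 74*x^2 + 34*x - 24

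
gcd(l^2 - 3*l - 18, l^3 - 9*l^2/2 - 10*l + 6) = l - 6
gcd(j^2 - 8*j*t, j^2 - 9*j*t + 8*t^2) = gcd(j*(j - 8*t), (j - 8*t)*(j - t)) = -j + 8*t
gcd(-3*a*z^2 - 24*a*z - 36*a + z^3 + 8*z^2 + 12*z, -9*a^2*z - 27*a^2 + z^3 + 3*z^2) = -3*a + z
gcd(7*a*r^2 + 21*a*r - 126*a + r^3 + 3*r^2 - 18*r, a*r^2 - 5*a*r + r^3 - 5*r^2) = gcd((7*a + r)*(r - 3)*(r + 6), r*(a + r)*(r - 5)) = 1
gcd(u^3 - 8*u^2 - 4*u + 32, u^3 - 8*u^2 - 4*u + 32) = u^3 - 8*u^2 - 4*u + 32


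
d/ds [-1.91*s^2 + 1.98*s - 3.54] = 1.98 - 3.82*s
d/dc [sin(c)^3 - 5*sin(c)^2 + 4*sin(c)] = (3*sin(c)^2 - 10*sin(c) + 4)*cos(c)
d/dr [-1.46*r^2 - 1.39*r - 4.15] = -2.92*r - 1.39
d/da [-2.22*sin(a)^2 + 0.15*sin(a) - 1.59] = (0.15 - 4.44*sin(a))*cos(a)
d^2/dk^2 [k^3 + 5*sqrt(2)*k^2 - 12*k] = 6*k + 10*sqrt(2)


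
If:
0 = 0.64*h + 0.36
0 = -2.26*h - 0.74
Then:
No Solution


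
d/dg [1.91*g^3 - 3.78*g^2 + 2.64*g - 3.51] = 5.73*g^2 - 7.56*g + 2.64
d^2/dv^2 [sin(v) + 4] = -sin(v)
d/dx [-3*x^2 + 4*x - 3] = 4 - 6*x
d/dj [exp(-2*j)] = -2*exp(-2*j)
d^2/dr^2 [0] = 0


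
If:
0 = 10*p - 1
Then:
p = 1/10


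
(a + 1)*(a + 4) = a^2 + 5*a + 4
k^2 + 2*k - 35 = (k - 5)*(k + 7)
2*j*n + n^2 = n*(2*j + n)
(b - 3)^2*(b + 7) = b^3 + b^2 - 33*b + 63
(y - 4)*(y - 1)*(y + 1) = y^3 - 4*y^2 - y + 4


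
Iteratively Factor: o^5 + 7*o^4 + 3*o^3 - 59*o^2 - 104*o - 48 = (o + 4)*(o^4 + 3*o^3 - 9*o^2 - 23*o - 12) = (o + 4)^2*(o^3 - o^2 - 5*o - 3) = (o + 1)*(o + 4)^2*(o^2 - 2*o - 3) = (o + 1)^2*(o + 4)^2*(o - 3)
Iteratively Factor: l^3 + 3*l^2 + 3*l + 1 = (l + 1)*(l^2 + 2*l + 1) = (l + 1)^2*(l + 1)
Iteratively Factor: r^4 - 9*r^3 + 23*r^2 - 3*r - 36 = (r - 3)*(r^3 - 6*r^2 + 5*r + 12) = (r - 4)*(r - 3)*(r^2 - 2*r - 3) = (r - 4)*(r - 3)^2*(r + 1)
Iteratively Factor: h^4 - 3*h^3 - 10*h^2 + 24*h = (h - 4)*(h^3 + h^2 - 6*h) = (h - 4)*(h - 2)*(h^2 + 3*h) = (h - 4)*(h - 2)*(h + 3)*(h)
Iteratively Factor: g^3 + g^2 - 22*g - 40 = (g + 4)*(g^2 - 3*g - 10) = (g - 5)*(g + 4)*(g + 2)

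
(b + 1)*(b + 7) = b^2 + 8*b + 7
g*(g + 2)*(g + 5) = g^3 + 7*g^2 + 10*g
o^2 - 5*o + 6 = (o - 3)*(o - 2)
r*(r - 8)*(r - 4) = r^3 - 12*r^2 + 32*r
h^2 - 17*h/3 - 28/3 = (h - 7)*(h + 4/3)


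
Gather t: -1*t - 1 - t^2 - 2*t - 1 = -t^2 - 3*t - 2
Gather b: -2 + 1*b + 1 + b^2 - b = b^2 - 1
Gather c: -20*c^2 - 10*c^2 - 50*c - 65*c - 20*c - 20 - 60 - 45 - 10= -30*c^2 - 135*c - 135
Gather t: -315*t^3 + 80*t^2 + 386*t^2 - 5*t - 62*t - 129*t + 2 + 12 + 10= -315*t^3 + 466*t^2 - 196*t + 24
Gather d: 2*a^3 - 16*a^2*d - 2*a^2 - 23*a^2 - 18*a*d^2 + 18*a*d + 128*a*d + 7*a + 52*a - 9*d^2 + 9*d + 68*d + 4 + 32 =2*a^3 - 25*a^2 + 59*a + d^2*(-18*a - 9) + d*(-16*a^2 + 146*a + 77) + 36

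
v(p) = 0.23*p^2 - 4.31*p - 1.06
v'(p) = 0.46*p - 4.31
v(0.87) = -4.64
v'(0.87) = -3.91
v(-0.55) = 1.38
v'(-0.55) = -4.56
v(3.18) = -12.44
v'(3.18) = -2.85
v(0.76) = -4.20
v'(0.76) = -3.96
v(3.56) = -13.49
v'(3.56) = -2.67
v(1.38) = -6.57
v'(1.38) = -3.68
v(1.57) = -7.26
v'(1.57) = -3.59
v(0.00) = -1.06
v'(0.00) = -4.31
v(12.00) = -19.66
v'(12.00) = 1.21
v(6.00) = -18.64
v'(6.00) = -1.55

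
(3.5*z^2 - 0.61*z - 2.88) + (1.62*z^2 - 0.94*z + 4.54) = 5.12*z^2 - 1.55*z + 1.66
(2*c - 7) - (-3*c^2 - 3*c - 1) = 3*c^2 + 5*c - 6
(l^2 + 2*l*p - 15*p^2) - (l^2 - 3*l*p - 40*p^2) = 5*l*p + 25*p^2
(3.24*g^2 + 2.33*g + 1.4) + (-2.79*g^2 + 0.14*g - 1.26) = 0.45*g^2 + 2.47*g + 0.14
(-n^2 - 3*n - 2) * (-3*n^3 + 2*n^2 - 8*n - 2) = 3*n^5 + 7*n^4 + 8*n^3 + 22*n^2 + 22*n + 4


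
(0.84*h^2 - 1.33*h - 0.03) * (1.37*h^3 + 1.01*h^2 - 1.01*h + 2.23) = 1.1508*h^5 - 0.9737*h^4 - 2.2328*h^3 + 3.1862*h^2 - 2.9356*h - 0.0669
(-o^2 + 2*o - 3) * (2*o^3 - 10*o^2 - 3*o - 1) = -2*o^5 + 14*o^4 - 23*o^3 + 25*o^2 + 7*o + 3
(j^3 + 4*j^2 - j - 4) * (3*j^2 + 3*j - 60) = 3*j^5 + 15*j^4 - 51*j^3 - 255*j^2 + 48*j + 240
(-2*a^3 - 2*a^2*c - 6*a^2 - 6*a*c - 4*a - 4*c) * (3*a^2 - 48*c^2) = -6*a^5 - 6*a^4*c - 18*a^4 + 96*a^3*c^2 - 18*a^3*c - 12*a^3 + 96*a^2*c^3 + 288*a^2*c^2 - 12*a^2*c + 288*a*c^3 + 192*a*c^2 + 192*c^3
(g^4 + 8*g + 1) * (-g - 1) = -g^5 - g^4 - 8*g^2 - 9*g - 1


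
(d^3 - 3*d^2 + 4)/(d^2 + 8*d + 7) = (d^2 - 4*d + 4)/(d + 7)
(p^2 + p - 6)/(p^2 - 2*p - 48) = (-p^2 - p + 6)/(-p^2 + 2*p + 48)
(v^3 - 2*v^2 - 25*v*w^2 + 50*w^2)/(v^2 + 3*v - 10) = (v^2 - 25*w^2)/(v + 5)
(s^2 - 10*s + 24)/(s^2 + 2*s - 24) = (s - 6)/(s + 6)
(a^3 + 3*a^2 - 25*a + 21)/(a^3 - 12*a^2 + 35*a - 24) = (a + 7)/(a - 8)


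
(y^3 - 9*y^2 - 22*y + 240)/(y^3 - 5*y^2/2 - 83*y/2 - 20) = 2*(y - 6)/(2*y + 1)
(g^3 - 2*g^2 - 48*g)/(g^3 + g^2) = (g^2 - 2*g - 48)/(g*(g + 1))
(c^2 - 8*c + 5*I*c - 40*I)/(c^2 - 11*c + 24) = (c + 5*I)/(c - 3)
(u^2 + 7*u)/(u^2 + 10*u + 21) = u/(u + 3)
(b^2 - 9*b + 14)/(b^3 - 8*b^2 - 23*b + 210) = (b - 2)/(b^2 - b - 30)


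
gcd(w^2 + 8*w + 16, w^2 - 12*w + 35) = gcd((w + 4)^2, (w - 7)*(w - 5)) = 1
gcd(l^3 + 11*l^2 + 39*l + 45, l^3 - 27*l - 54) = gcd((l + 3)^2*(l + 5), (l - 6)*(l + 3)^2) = l^2 + 6*l + 9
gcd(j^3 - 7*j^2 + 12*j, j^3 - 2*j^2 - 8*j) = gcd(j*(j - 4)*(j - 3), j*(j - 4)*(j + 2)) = j^2 - 4*j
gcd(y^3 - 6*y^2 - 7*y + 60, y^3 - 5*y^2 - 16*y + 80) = y^2 - 9*y + 20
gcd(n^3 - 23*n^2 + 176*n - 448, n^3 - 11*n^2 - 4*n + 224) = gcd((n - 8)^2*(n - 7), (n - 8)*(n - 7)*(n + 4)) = n^2 - 15*n + 56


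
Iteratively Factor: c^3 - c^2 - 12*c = (c - 4)*(c^2 + 3*c) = c*(c - 4)*(c + 3)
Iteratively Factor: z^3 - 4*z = (z)*(z^2 - 4) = z*(z - 2)*(z + 2)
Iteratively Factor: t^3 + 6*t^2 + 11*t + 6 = (t + 3)*(t^2 + 3*t + 2) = (t + 1)*(t + 3)*(t + 2)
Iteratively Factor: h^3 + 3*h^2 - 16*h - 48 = (h + 4)*(h^2 - h - 12) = (h - 4)*(h + 4)*(h + 3)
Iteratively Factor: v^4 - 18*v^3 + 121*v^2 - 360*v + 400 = (v - 4)*(v^3 - 14*v^2 + 65*v - 100) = (v - 5)*(v - 4)*(v^2 - 9*v + 20) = (v - 5)^2*(v - 4)*(v - 4)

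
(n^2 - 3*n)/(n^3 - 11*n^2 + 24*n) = 1/(n - 8)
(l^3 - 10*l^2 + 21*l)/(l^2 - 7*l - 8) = l*(-l^2 + 10*l - 21)/(-l^2 + 7*l + 8)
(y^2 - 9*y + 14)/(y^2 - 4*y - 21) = (y - 2)/(y + 3)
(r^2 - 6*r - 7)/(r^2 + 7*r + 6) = (r - 7)/(r + 6)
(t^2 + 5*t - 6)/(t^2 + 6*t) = (t - 1)/t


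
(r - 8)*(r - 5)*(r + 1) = r^3 - 12*r^2 + 27*r + 40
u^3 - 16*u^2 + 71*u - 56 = (u - 8)*(u - 7)*(u - 1)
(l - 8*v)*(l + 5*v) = l^2 - 3*l*v - 40*v^2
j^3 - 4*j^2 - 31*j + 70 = (j - 7)*(j - 2)*(j + 5)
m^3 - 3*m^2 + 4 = (m - 2)^2*(m + 1)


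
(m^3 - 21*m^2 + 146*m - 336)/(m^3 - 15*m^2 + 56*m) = (m - 6)/m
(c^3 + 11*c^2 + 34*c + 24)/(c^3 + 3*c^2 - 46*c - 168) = (c + 1)/(c - 7)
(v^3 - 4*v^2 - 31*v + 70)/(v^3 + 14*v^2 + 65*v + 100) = (v^2 - 9*v + 14)/(v^2 + 9*v + 20)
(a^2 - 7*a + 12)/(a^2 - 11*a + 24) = (a - 4)/(a - 8)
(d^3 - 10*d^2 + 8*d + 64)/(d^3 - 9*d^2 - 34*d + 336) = (d^2 - 2*d - 8)/(d^2 - d - 42)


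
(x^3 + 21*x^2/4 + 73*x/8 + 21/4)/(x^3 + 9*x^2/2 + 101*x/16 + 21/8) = 2*(2*x + 3)/(4*x + 3)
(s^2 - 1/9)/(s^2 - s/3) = (s + 1/3)/s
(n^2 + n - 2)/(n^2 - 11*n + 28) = (n^2 + n - 2)/(n^2 - 11*n + 28)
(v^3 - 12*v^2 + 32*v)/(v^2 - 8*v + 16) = v*(v - 8)/(v - 4)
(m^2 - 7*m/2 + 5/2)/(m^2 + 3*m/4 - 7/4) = 2*(2*m - 5)/(4*m + 7)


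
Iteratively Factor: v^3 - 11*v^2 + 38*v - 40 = (v - 5)*(v^2 - 6*v + 8) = (v - 5)*(v - 2)*(v - 4)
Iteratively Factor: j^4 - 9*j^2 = (j)*(j^3 - 9*j) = j^2*(j^2 - 9) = j^2*(j - 3)*(j + 3)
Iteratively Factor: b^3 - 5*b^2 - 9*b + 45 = (b - 3)*(b^2 - 2*b - 15) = (b - 5)*(b - 3)*(b + 3)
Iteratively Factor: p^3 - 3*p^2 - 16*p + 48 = (p + 4)*(p^2 - 7*p + 12) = (p - 3)*(p + 4)*(p - 4)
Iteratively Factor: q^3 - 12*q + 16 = (q - 2)*(q^2 + 2*q - 8) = (q - 2)*(q + 4)*(q - 2)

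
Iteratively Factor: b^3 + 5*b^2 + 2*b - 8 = (b + 4)*(b^2 + b - 2) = (b - 1)*(b + 4)*(b + 2)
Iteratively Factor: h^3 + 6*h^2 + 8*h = (h + 2)*(h^2 + 4*h) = (h + 2)*(h + 4)*(h)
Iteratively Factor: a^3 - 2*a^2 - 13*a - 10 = (a + 2)*(a^2 - 4*a - 5) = (a + 1)*(a + 2)*(a - 5)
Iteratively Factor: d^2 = (d)*(d)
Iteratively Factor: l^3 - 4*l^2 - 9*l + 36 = (l - 4)*(l^2 - 9) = (l - 4)*(l - 3)*(l + 3)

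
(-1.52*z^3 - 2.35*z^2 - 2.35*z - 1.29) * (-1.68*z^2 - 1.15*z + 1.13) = 2.5536*z^5 + 5.696*z^4 + 4.9329*z^3 + 2.2142*z^2 - 1.172*z - 1.4577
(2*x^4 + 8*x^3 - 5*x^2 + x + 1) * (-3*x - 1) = -6*x^5 - 26*x^4 + 7*x^3 + 2*x^2 - 4*x - 1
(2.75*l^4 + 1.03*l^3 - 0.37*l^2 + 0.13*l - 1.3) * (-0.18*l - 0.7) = -0.495*l^5 - 2.1104*l^4 - 0.6544*l^3 + 0.2356*l^2 + 0.143*l + 0.91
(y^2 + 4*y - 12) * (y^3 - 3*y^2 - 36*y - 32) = y^5 + y^4 - 60*y^3 - 140*y^2 + 304*y + 384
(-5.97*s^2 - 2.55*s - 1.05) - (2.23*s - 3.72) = -5.97*s^2 - 4.78*s + 2.67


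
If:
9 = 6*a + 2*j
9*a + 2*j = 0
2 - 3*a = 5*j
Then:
No Solution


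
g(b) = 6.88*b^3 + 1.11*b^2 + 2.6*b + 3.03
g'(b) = 20.64*b^2 + 2.22*b + 2.6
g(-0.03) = 2.95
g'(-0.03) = 2.55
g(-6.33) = -1713.97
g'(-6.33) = 815.57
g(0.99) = 13.37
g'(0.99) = 25.03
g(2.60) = 138.22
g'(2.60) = 147.90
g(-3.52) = -292.43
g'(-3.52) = 250.52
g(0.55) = 5.94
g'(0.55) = 10.06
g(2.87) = 182.28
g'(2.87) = 178.98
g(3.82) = 412.67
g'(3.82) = 312.27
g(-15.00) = -23006.22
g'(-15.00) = 4613.30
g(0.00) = 3.03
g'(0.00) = 2.60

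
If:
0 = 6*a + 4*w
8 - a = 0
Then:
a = 8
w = -12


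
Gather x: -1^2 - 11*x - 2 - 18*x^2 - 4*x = -18*x^2 - 15*x - 3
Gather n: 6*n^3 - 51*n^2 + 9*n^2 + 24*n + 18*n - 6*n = 6*n^3 - 42*n^2 + 36*n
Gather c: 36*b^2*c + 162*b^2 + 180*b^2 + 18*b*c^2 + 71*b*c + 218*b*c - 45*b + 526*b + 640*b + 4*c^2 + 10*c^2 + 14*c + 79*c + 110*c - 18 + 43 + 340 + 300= 342*b^2 + 1121*b + c^2*(18*b + 14) + c*(36*b^2 + 289*b + 203) + 665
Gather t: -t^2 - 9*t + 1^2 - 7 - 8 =-t^2 - 9*t - 14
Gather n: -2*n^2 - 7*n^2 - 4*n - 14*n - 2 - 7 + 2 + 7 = -9*n^2 - 18*n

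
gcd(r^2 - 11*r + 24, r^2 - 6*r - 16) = r - 8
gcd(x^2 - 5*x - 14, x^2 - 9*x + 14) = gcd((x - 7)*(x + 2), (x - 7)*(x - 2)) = x - 7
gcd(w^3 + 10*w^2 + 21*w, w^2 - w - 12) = w + 3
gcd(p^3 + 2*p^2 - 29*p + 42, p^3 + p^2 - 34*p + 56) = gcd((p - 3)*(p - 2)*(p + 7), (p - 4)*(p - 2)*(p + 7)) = p^2 + 5*p - 14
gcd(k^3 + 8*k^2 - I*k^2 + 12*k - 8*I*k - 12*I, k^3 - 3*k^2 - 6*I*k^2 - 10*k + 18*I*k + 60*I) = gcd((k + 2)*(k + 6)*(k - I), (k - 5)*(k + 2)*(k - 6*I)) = k + 2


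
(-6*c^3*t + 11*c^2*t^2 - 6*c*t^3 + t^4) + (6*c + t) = -6*c^3*t + 11*c^2*t^2 - 6*c*t^3 + 6*c + t^4 + t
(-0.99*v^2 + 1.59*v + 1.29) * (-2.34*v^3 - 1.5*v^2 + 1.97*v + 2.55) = 2.3166*v^5 - 2.2356*v^4 - 7.3539*v^3 - 1.3272*v^2 + 6.5958*v + 3.2895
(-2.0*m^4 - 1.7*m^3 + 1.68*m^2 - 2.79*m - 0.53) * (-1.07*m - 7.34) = 2.14*m^5 + 16.499*m^4 + 10.6804*m^3 - 9.3459*m^2 + 21.0457*m + 3.8902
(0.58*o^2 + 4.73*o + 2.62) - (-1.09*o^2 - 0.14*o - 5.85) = 1.67*o^2 + 4.87*o + 8.47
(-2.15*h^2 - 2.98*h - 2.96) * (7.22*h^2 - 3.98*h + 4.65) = -15.523*h^4 - 12.9586*h^3 - 19.5083*h^2 - 2.0762*h - 13.764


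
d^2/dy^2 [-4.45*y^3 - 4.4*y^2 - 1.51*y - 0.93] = -26.7*y - 8.8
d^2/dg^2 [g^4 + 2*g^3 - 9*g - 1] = 12*g*(g + 1)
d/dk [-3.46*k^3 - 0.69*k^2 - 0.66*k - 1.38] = -10.38*k^2 - 1.38*k - 0.66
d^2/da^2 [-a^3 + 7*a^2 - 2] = 14 - 6*a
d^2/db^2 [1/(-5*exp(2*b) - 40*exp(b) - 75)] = 4*((exp(b) + 2)*(exp(2*b) + 8*exp(b) + 15) - 2*(exp(b) + 4)^2*exp(b))*exp(b)/(5*(exp(2*b) + 8*exp(b) + 15)^3)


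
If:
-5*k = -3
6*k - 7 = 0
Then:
No Solution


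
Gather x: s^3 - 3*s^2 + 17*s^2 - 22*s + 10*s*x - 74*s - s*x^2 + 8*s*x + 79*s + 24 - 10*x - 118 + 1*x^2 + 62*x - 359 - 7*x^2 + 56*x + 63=s^3 + 14*s^2 - 17*s + x^2*(-s - 6) + x*(18*s + 108) - 390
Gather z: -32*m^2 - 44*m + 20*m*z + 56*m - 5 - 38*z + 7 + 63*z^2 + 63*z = -32*m^2 + 12*m + 63*z^2 + z*(20*m + 25) + 2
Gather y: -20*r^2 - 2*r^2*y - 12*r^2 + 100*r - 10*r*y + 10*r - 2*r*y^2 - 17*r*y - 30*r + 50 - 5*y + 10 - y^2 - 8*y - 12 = -32*r^2 + 80*r + y^2*(-2*r - 1) + y*(-2*r^2 - 27*r - 13) + 48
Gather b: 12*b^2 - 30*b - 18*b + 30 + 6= 12*b^2 - 48*b + 36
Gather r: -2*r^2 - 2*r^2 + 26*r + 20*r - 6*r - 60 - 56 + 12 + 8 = -4*r^2 + 40*r - 96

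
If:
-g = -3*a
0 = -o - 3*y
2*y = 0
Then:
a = g/3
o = 0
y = 0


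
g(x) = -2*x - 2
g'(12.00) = -2.00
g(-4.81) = 7.62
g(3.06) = -8.12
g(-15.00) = 28.00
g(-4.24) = 6.48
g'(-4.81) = -2.00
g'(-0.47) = -2.00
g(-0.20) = -1.60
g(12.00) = -26.00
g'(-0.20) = -2.00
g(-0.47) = -1.06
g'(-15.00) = -2.00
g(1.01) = -4.02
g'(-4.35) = -2.00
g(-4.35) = 6.70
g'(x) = -2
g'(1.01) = -2.00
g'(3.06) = -2.00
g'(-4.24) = -2.00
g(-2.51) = 3.02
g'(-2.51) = -2.00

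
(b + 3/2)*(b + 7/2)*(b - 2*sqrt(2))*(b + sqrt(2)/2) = b^4 - 3*sqrt(2)*b^3/2 + 5*b^3 - 15*sqrt(2)*b^2/2 + 13*b^2/4 - 63*sqrt(2)*b/8 - 10*b - 21/2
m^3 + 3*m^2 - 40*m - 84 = (m - 6)*(m + 2)*(m + 7)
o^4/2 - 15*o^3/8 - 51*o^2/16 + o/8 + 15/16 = (o/2 + 1/2)*(o - 5)*(o - 1/2)*(o + 3/4)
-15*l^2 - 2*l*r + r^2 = (-5*l + r)*(3*l + r)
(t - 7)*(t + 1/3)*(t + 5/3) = t^3 - 5*t^2 - 121*t/9 - 35/9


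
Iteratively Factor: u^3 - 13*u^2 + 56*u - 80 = (u - 5)*(u^2 - 8*u + 16) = (u - 5)*(u - 4)*(u - 4)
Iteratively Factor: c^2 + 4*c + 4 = (c + 2)*(c + 2)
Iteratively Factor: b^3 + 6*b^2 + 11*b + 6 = (b + 1)*(b^2 + 5*b + 6) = (b + 1)*(b + 2)*(b + 3)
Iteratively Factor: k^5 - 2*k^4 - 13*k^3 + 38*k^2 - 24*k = (k - 1)*(k^4 - k^3 - 14*k^2 + 24*k) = (k - 2)*(k - 1)*(k^3 + k^2 - 12*k) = (k - 3)*(k - 2)*(k - 1)*(k^2 + 4*k) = (k - 3)*(k - 2)*(k - 1)*(k + 4)*(k)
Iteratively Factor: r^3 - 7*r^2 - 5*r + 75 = (r + 3)*(r^2 - 10*r + 25) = (r - 5)*(r + 3)*(r - 5)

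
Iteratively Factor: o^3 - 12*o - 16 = (o + 2)*(o^2 - 2*o - 8) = (o - 4)*(o + 2)*(o + 2)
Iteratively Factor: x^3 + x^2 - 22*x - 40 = (x + 2)*(x^2 - x - 20) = (x - 5)*(x + 2)*(x + 4)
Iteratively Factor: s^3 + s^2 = (s)*(s^2 + s) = s^2*(s + 1)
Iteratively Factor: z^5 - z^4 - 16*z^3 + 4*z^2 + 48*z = (z + 3)*(z^4 - 4*z^3 - 4*z^2 + 16*z) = (z + 2)*(z + 3)*(z^3 - 6*z^2 + 8*z) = (z - 2)*(z + 2)*(z + 3)*(z^2 - 4*z) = (z - 4)*(z - 2)*(z + 2)*(z + 3)*(z)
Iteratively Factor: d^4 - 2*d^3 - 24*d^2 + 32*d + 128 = (d - 4)*(d^3 + 2*d^2 - 16*d - 32) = (d - 4)^2*(d^2 + 6*d + 8) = (d - 4)^2*(d + 4)*(d + 2)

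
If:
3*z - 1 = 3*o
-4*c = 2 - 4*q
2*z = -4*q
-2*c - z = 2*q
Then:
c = 0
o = -4/3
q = 1/2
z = -1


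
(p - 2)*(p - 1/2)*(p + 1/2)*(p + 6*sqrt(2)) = p^4 - 2*p^3 + 6*sqrt(2)*p^3 - 12*sqrt(2)*p^2 - p^2/4 - 3*sqrt(2)*p/2 + p/2 + 3*sqrt(2)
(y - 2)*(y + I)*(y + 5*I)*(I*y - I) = I*y^4 - 6*y^3 - 3*I*y^3 + 18*y^2 - 3*I*y^2 - 12*y + 15*I*y - 10*I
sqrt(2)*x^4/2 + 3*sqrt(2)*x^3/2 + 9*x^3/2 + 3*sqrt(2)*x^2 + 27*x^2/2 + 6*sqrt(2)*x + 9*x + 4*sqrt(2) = (x/2 + 1)*(x + 1)*(x + 4*sqrt(2))*(sqrt(2)*x + 1)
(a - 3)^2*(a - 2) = a^3 - 8*a^2 + 21*a - 18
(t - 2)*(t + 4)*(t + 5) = t^3 + 7*t^2 + 2*t - 40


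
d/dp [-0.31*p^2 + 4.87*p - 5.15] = 4.87 - 0.62*p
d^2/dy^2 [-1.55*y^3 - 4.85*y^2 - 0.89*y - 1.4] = -9.3*y - 9.7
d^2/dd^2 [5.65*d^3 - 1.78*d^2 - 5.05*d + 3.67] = 33.9*d - 3.56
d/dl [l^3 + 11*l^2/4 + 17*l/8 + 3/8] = 3*l^2 + 11*l/2 + 17/8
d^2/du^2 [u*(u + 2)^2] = 6*u + 8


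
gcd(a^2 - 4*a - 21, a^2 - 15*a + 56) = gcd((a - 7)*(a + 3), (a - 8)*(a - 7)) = a - 7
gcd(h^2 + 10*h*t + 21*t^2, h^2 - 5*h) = 1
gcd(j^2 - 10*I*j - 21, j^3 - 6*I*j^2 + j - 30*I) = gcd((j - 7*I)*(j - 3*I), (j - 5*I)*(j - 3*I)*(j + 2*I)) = j - 3*I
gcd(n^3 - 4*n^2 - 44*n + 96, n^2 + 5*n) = 1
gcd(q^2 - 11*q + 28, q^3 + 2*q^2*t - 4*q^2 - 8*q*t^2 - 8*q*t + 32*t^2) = q - 4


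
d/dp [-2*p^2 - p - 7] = -4*p - 1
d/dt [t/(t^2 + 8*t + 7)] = (7 - t^2)/(t^4 + 16*t^3 + 78*t^2 + 112*t + 49)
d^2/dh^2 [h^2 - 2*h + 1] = 2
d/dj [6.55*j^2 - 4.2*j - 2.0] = 13.1*j - 4.2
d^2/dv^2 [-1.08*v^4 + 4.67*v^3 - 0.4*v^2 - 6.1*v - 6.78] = -12.96*v^2 + 28.02*v - 0.8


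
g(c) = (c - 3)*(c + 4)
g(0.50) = -11.25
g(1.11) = -9.66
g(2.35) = -4.13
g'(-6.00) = -11.00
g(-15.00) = 198.00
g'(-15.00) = -29.00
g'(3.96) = 8.92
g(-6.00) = 18.00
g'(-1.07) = -1.14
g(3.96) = 7.64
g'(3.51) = 8.02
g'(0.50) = 2.00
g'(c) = 2*c + 1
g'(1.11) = 3.22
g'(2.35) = 5.70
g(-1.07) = -11.93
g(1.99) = -6.05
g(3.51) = 3.83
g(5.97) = 29.61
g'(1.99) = 4.98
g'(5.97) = 12.94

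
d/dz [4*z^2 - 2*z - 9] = 8*z - 2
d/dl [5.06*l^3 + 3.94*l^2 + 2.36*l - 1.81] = 15.18*l^2 + 7.88*l + 2.36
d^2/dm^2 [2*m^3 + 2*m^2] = 12*m + 4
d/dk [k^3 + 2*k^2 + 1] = k*(3*k + 4)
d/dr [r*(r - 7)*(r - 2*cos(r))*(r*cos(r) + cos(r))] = r*(r - 7)*(r + 1)*(sin(2*r) + cos(r)) - r*(r - 7)*(r - 2*cos(r))*(r*sin(r) - sqrt(2)*cos(r + pi/4)) + r*(r + 1)*(r - 2*cos(r))*cos(r) + (r - 7)*(r + 1)*(r - 2*cos(r))*cos(r)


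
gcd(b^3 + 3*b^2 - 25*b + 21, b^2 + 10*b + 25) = 1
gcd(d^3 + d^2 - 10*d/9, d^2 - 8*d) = d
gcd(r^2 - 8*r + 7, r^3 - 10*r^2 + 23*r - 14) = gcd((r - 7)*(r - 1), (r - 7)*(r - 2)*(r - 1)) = r^2 - 8*r + 7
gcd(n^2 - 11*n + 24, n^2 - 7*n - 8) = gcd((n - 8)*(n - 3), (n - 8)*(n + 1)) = n - 8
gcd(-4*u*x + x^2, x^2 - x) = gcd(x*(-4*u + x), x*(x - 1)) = x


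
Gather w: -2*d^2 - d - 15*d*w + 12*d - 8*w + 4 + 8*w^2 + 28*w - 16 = -2*d^2 + 11*d + 8*w^2 + w*(20 - 15*d) - 12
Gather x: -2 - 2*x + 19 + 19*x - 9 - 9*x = 8*x + 8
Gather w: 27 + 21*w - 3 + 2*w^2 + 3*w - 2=2*w^2 + 24*w + 22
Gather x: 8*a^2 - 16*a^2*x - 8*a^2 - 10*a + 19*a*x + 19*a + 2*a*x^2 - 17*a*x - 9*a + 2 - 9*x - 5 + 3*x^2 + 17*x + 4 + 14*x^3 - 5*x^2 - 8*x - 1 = 14*x^3 + x^2*(2*a - 2) + x*(-16*a^2 + 2*a)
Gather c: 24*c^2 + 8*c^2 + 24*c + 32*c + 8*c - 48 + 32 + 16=32*c^2 + 64*c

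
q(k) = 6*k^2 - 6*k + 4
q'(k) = 12*k - 6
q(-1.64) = 29.98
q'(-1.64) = -25.68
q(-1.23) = 20.46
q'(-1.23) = -20.76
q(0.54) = 2.51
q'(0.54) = 0.48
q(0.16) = 3.19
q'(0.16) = -4.08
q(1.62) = 10.03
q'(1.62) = 13.44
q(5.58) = 157.34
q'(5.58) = 60.96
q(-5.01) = 184.66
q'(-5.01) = -66.12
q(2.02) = 16.36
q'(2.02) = 18.24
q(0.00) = 4.00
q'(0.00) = -6.00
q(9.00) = 436.00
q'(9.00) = 102.00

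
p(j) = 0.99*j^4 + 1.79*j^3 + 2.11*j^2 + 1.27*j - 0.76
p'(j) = 3.96*j^3 + 5.37*j^2 + 4.22*j + 1.27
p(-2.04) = 7.38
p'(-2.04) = -18.61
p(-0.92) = -0.83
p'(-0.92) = -1.15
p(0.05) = -0.69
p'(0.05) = 1.49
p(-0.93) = -0.82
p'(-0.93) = -1.20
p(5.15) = 1002.65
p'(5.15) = 706.33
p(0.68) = 1.85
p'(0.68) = 7.87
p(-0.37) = -1.01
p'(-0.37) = 0.24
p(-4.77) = 359.44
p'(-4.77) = -326.46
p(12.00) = 23940.08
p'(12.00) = 7668.07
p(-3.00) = 46.28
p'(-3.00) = -69.98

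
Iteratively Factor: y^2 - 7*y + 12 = (y - 4)*(y - 3)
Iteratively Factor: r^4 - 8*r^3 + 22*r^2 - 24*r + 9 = (r - 3)*(r^3 - 5*r^2 + 7*r - 3) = (r - 3)^2*(r^2 - 2*r + 1) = (r - 3)^2*(r - 1)*(r - 1)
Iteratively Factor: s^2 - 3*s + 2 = (s - 1)*(s - 2)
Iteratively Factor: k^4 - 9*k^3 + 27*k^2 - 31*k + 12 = (k - 4)*(k^3 - 5*k^2 + 7*k - 3) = (k - 4)*(k - 1)*(k^2 - 4*k + 3) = (k - 4)*(k - 3)*(k - 1)*(k - 1)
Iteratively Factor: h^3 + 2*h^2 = (h)*(h^2 + 2*h) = h*(h + 2)*(h)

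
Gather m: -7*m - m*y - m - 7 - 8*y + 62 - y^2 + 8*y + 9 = m*(-y - 8) - y^2 + 64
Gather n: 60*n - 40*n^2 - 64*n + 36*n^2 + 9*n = -4*n^2 + 5*n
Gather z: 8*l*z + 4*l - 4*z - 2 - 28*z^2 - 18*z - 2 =4*l - 28*z^2 + z*(8*l - 22) - 4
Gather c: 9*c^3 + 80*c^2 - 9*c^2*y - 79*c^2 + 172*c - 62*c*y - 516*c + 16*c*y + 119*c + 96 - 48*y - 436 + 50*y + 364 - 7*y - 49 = 9*c^3 + c^2*(1 - 9*y) + c*(-46*y - 225) - 5*y - 25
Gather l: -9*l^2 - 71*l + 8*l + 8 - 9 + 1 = -9*l^2 - 63*l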